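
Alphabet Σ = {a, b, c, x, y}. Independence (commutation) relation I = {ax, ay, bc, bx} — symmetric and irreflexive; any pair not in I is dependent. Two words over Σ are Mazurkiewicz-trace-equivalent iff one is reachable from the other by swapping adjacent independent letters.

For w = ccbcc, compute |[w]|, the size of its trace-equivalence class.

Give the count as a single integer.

piece 0:c — minimal
piece 1:c rests on {0:c}
piece 2:b — minimal
piece 3:c rests on {1:c}
piece 4:c rests on {3:c}
minimal pieces: {0:c, 2:b}
ways to finish when only these pieces remain (= sum over removing one remaining piece with nothing left below it):
  1 left: {2}→1  {4}→1
  2 left: {2,4}→2  {3,4}→1
  3 left: {1,3,4}→1  {2,3,4}→3
  placing 0:c first → 4 extensions
  placing 2:b first → 1 extensions
total linear extensions = 5

5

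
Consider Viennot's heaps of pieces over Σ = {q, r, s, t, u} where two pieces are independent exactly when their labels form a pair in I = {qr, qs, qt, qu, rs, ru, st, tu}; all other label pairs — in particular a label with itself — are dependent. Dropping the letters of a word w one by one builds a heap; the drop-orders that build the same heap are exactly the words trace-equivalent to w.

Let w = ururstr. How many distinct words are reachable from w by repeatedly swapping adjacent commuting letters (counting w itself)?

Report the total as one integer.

35

0(u) covers ∅
1(r) covers ∅
2(u) covers 0:u
3(r) covers 1:r
4(s) covers 2:u
5(t) covers 3:r
6(r) covers 5:t
floor of heap: 0:u, 1:r
completions by unplaced set U, small U first (add the entries for U minus each lowest piece of U):
  |U|=1: {4}:1  {6}:1
  |U|=2: {2,4}:1  {4,6}:2  {5,6}:1
  |U|=3: {0,2,4}:1  {2,4,6}:3  {3,5,6}:1  {4,5,6}:3
  |U|=4: {0,2,4,6}:4  {1,3,5,6}:1  {2,4,5,6}:6  {3,4,5,6}:4
  |U|=5: {0,2,4,5,6}:10  {1,3,4,5,6}:5  {2,3,4,5,6}:10
  start at 0(u): 15
  start at 1(r): 20
sum over floor = 35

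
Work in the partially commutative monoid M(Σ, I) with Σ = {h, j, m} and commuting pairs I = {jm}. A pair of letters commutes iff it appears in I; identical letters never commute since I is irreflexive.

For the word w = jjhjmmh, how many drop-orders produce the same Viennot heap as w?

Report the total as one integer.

drop 0:j onto floor
drop 1:j onto {0:j}
drop 2:h onto {1:j}
drop 3:j onto {2:h}
drop 4:m onto {2:h}
drop 5:m onto {4:m}
drop 6:h onto {3:j, 5:m}
ground layer = {0:j}
drop-orders for the pieces not yet dropped (sum over which currently-grounded one goes next):
  1 to go: {6} 1
  2 to go: {3,6} 1  {5,6} 1
  3 to go: {3,5,6} 2  {4,5,6} 1
  4 to go: {3,4,5,6} 3
  5 to go: {2,3,4,5,6} 3
  if 0:j drops first: 3 orders

3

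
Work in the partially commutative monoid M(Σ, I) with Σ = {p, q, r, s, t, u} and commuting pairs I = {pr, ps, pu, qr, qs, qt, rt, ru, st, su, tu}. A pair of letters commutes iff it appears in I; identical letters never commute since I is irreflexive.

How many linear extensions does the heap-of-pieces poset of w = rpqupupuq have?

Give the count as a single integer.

#0=r has no predecessor
#1=p has no predecessor
#2=q depends on [1:p]
#3=u depends on [2:q]
#4=p depends on [2:q]
#5=u depends on [3:u]
#6=p depends on [4:p]
#7=u depends on [5:u]
#8=q depends on [6:p, 7:u]
sources: [0:r, 1:p]
N(rest) = Σ N(rest − s) over sources s of rest; N(one piece) = 1:
  size 1 → [0]=1  [8]=1
  size 2 → [0,8]=2  [6,8]=1  [7,8]=1
  size 3 → [0,6,8]=3  [0,7,8]=3  [4,6,8]=1  [5,7,8]=1  [6,7,8]=2
  size 4 → [0,4,6,8]=4  [0,5,7,8]=4  [0,6,7,8]=8  [3,5,7,8]=1  [4,6,7,8]=3  [5,6,7,8]=3
  size 5 → [0,3,5,7,8]=5  [0,4,6,7,8]=15  [0,5,6,7,8]=15  [3,5,6,7,8]=4  [4,5,6,7,8]=6
  size 6 → [0,3,5,6,7,8]=24  [0,4,5,6,7,8]=36  [3,4,5,6,7,8]=10
  size 7 → [0,3,4,5,6,7,8]=70  [2,3,4,5,6,7,8]=10
  first=0(r) contributes 10
  first=1(p) contributes 80
|[w]| = 90

90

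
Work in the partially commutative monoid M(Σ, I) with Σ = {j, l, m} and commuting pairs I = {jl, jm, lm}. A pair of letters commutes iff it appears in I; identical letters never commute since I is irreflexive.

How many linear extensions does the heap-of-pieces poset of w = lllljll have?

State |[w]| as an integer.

#0=l has no predecessor
#1=l depends on [0:l]
#2=l depends on [1:l]
#3=l depends on [2:l]
#4=j has no predecessor
#5=l depends on [3:l]
#6=l depends on [5:l]
sources: [0:l, 4:j]
N(rest) = Σ N(rest − s) over sources s of rest; N(one piece) = 1:
  size 1 → [4]=1  [6]=1
  size 2 → [4,6]=2  [5,6]=1
  size 3 → [3,5,6]=1  [4,5,6]=3
  size 4 → [2,3,5,6]=1  [3,4,5,6]=4
  size 5 → [1,2,3,5,6]=1  [2,3,4,5,6]=5
  first=0(l) contributes 6
  first=4(j) contributes 1
|[w]| = 7

7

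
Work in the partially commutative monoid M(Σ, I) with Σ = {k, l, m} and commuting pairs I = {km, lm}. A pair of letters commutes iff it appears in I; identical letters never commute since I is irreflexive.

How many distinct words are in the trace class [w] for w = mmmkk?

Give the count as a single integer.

10

#0=m has no predecessor
#1=m depends on [0:m]
#2=m depends on [1:m]
#3=k has no predecessor
#4=k depends on [3:k]
sources: [0:m, 3:k]
N(rest) = Σ N(rest − s) over sources s of rest; N(one piece) = 1:
  size 1 → [2]=1  [4]=1
  size 2 → [1,2]=1  [2,4]=2  [3,4]=1
  size 3 → [0,1,2]=1  [1,2,4]=3  [2,3,4]=3
  first=0(m) contributes 6
  first=3(k) contributes 4
|[w]| = 10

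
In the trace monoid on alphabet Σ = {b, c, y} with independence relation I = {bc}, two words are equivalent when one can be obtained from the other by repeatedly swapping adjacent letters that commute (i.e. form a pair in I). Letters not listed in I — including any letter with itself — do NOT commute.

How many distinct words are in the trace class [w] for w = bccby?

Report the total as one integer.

drop 0:b onto floor
drop 1:c onto floor
drop 2:c onto {1:c}
drop 3:b onto {0:b}
drop 4:y onto {2:c, 3:b}
ground layer = {0:b, 1:c}
drop-orders for the pieces not yet dropped (sum over which currently-grounded one goes next):
  1 to go: {4} 1
  2 to go: {2,4} 1  {3,4} 1
  3 to go: {0,3,4} 1  {1,2,4} 1  {2,3,4} 2
  if 0:b drops first: 3 orders
  if 1:c drops first: 3 orders
heap linearizations: 6

6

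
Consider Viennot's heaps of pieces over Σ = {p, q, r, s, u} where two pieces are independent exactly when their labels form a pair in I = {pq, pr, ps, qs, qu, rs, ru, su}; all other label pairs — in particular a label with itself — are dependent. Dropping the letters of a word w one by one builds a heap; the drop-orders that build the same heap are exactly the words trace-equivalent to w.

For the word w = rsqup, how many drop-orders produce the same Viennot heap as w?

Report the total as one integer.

30

drop 0:r onto floor
drop 1:s onto floor
drop 2:q onto {0:r}
drop 3:u onto floor
drop 4:p onto {3:u}
ground layer = {0:r, 1:s, 3:u}
drop-orders for the pieces not yet dropped (sum over which currently-grounded one goes next):
  1 to go: {1} 1  {2} 1  {4} 1
  2 to go: {0,2} 1  {1,2} 2  {1,4} 2  {2,4} 2  {3,4} 1
  3 to go: {0,1,2} 3  {0,2,4} 3  {1,2,4} 6  {1,3,4} 3  {2,3,4} 3
  if 0:r drops first: 12 orders
  if 1:s drops first: 6 orders
  if 3:u drops first: 12 orders
heap linearizations: 30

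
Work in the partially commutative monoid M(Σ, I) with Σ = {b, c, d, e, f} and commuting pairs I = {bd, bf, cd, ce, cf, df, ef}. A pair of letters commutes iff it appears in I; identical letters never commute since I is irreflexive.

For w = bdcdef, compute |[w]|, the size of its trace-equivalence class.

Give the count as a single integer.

0(b) covers ∅
1(d) covers ∅
2(c) covers 0:b
3(d) covers 1:d
4(e) covers 0:b, 3:d
5(f) covers ∅
floor of heap: 0:b, 1:d, 5:f
completions by unplaced set U, small U first (add the entries for U minus each lowest piece of U):
  |U|=1: {2}:1  {4}:1  {5}:1
  |U|=2: {2,4}:2  {2,5}:2  {3,4}:1  {4,5}:2
  |U|=3: {0,2,4}:2  {1,3,4}:1  {2,3,4}:3  {2,4,5}:6  {3,4,5}:3
  |U|=4: {0,2,3,4}:5  {0,2,4,5}:8  {1,2,3,4}:4  {1,3,4,5}:4  {2,3,4,5}:12
  start at 0(b): 20
  start at 1(d): 25
  start at 5(f): 9
sum over floor = 54

54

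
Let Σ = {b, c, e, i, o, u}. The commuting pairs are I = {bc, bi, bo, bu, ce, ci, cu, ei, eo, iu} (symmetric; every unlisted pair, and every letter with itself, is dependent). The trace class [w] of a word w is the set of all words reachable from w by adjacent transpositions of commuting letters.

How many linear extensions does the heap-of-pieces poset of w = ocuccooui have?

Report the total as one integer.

piece 0:o — minimal
piece 1:c rests on {0:o}
piece 2:u rests on {0:o}
piece 3:c rests on {1:c}
piece 4:c rests on {3:c}
piece 5:o rests on {2:u, 4:c}
piece 6:o rests on {5:o}
piece 7:u rests on {6:o}
piece 8:i rests on {6:o}
minimal pieces: {0:o}
ways to finish when only these pieces remain (= sum over removing one remaining piece with nothing left below it):
  1 left: {7}→1  {8}→1
  2 left: {7,8}→2
  3 left: {6,7,8}→2
  4 left: {5,6,7,8}→2
  5 left: {2,5,6,7,8}→2  {4,5,6,7,8}→2
  6 left: {2,4,5,6,7,8}→4  {3,4,5,6,7,8}→2
  7 left: {1,3,4,5,6,7,8}→2  {2,3,4,5,6,7,8}→6
  placing 0:o first → 8 extensions

8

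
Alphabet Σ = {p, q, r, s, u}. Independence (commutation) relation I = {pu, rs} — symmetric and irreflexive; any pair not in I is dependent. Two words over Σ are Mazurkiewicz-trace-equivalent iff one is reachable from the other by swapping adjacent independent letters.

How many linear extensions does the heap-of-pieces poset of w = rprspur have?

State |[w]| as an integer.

drop 0:r onto floor
drop 1:p onto {0:r}
drop 2:r onto {1:p}
drop 3:s onto {1:p}
drop 4:p onto {2:r, 3:s}
drop 5:u onto {2:r, 3:s}
drop 6:r onto {4:p, 5:u}
ground layer = {0:r}
drop-orders for the pieces not yet dropped (sum over which currently-grounded one goes next):
  1 to go: {6} 1
  2 to go: {4,6} 1  {5,6} 1
  3 to go: {4,5,6} 2
  4 to go: {2,4,5,6} 2  {3,4,5,6} 2
  5 to go: {2,3,4,5,6} 4
  if 0:r drops first: 4 orders

4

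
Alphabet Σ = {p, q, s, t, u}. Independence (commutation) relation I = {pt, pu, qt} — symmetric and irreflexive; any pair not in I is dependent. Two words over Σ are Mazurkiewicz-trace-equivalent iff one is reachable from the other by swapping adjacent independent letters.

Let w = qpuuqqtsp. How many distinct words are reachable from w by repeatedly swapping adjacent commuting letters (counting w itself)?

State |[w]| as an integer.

10

#0=q has no predecessor
#1=p depends on [0:q]
#2=u depends on [0:q]
#3=u depends on [2:u]
#4=q depends on [1:p, 3:u]
#5=q depends on [4:q]
#6=t depends on [3:u]
#7=s depends on [5:q, 6:t]
#8=p depends on [7:s]
sources: [0:q]
N(rest) = Σ N(rest − s) over sources s of rest; N(one piece) = 1:
  size 1 → [8]=1
  size 2 → [7,8]=1
  size 3 → [5,7,8]=1  [6,7,8]=1
  size 4 → [4,5,7,8]=1  [5,6,7,8]=2
  size 5 → [1,4,5,7,8]=1  [4,5,6,7,8]=3
  size 6 → [1,4,5,6,7,8]=4  [3,4,5,6,7,8]=3
  size 7 → [1,3,4,5,6,7,8]=7  [2,3,4,5,6,7,8]=3
  first=0(q) contributes 10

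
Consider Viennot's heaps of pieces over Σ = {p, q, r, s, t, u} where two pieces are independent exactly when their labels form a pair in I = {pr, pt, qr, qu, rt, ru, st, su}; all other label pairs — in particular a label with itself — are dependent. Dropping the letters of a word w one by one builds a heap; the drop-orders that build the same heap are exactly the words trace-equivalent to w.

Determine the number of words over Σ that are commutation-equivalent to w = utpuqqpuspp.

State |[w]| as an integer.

piece 0:u — minimal
piece 1:t rests on {0:u}
piece 2:p rests on {0:u}
piece 3:u rests on {1:t, 2:p}
piece 4:q rests on {1:t, 2:p}
piece 5:q rests on {4:q}
piece 6:p rests on {3:u, 5:q}
piece 7:u rests on {6:p}
piece 8:s rests on {6:p}
piece 9:p rests on {7:u, 8:s}
piece 10:p rests on {9:p}
minimal pieces: {0:u}
ways to finish when only these pieces remain (= sum over removing one remaining piece with nothing left below it):
  1 left: {10}→1
  2 left: {9,10}→1
  3 left: {7,9,10}→1  {8,9,10}→1
  4 left: {7,8,9,10}→2
  5 left: {6,7,8,9,10}→2
  6 left: {3,6,7,8,9,10}→2  {5,6,7,8,9,10}→2
  7 left: {3,5,6,7,8,9,10}→4  {4,5,6,7,8,9,10}→2
  8 left: {3,4,5,6,7,8,9,10}→6
  9 left: {1,3,4,5,6,7,8,9,10}→6  {2,3,4,5,6,7,8,9,10}→6
  placing 0:u first → 12 extensions

12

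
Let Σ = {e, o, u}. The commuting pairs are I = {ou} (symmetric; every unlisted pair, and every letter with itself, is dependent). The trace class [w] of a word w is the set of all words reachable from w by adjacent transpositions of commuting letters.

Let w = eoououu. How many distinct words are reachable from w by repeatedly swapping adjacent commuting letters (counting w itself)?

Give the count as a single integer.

20

drop 0:e onto floor
drop 1:o onto {0:e}
drop 2:o onto {1:o}
drop 3:u onto {0:e}
drop 4:o onto {2:o}
drop 5:u onto {3:u}
drop 6:u onto {5:u}
ground layer = {0:e}
drop-orders for the pieces not yet dropped (sum over which currently-grounded one goes next):
  1 to go: {4} 1  {6} 1
  2 to go: {2,4} 1  {4,6} 2  {5,6} 1
  3 to go: {1,2,4} 1  {2,4,6} 3  {3,5,6} 1  {4,5,6} 3
  4 to go: {1,2,4,6} 4  {2,4,5,6} 6  {3,4,5,6} 4
  5 to go: {1,2,4,5,6} 10  {2,3,4,5,6} 10
  if 0:e drops first: 20 orders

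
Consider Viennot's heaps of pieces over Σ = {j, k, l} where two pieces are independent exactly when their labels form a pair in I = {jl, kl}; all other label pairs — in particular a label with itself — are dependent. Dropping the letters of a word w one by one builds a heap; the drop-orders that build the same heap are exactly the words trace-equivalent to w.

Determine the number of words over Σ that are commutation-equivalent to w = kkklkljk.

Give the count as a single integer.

0(k) covers ∅
1(k) covers 0:k
2(k) covers 1:k
3(l) covers ∅
4(k) covers 2:k
5(l) covers 3:l
6(j) covers 4:k
7(k) covers 6:j
floor of heap: 0:k, 3:l
completions by unplaced set U, small U first (add the entries for U minus each lowest piece of U):
  |U|=1: {5}:1  {7}:1
  |U|=2: {3,5}:1  {5,7}:2  {6,7}:1
  |U|=3: {3,5,7}:3  {4,6,7}:1  {5,6,7}:3
  |U|=4: {2,4,6,7}:1  {3,5,6,7}:6  {4,5,6,7}:4
  |U|=5: {1,2,4,6,7}:1  {2,4,5,6,7}:5  {3,4,5,6,7}:10
  |U|=6: {0,1,2,4,6,7}:1  {1,2,4,5,6,7}:6  {2,3,4,5,6,7}:15
  start at 0(k): 21
  start at 3(l): 7
sum over floor = 28

28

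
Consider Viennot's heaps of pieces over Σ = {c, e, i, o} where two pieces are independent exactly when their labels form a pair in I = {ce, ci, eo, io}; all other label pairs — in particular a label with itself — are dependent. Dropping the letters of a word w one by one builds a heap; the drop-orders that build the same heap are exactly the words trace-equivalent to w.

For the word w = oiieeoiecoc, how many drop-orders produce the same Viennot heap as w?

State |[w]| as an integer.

462

piece 0:o — minimal
piece 1:i — minimal
piece 2:i rests on {1:i}
piece 3:e rests on {2:i}
piece 4:e rests on {3:e}
piece 5:o rests on {0:o}
piece 6:i rests on {4:e}
piece 7:e rests on {6:i}
piece 8:c rests on {5:o}
piece 9:o rests on {8:c}
piece 10:c rests on {9:o}
minimal pieces: {0:o, 1:i}
ways to finish when only these pieces remain (= sum over removing one remaining piece with nothing left below it):
  1 left: {7}→1  {10}→1
  2 left: {6,7}→1  {7,10}→2  {9,10}→1
  3 left: {4,6,7}→1  {6,7,10}→3  {7,9,10}→3  {8,9,10}→1
  4 left: {3,4,6,7}→1  {4,6,7,10}→4  {5,8,9,10}→1  {6,7,9,10}→6  {7,8,9,10}→4
  5 left: {0,5,8,9,10}→1  {2,3,4,6,7}→1  {3,4,6,7,10}→5  {4,6,7,9,10}→10  {5,7,8,9,10}→5  {6,7,8,9,10}→10
  6 left: {0,5,7,8,9,10}→6  {1,2,3,4,6,7}→1  {2,3,4,6,7,10}→6  {3,4,6,7,9,10}→15  {4,6,7,8,9,10}→20  {5,6,7,8,9,10}→15
  7 left: {0,5,6,7,8,9,10}→21  {1,2,3,4,6,7,10}→7  {2,3,4,6,7,9,10}→21  {3,4,6,7,8,9,10}→35  {4,5,6,7,8,9,10}→35
  8 left: {0,4,5,6,7,8,9,10}→56  {1,2,3,4,6,7,9,10}→28  {2,3,4,6,7,8,9,10}→56  {3,4,5,6,7,8,9,10}→70
  9 left: {0,3,4,5,6,7,8,9,10}→126  {1,2,3,4,6,7,8,9,10}→84  {2,3,4,5,6,7,8,9,10}→126
  placing 0:o first → 210 extensions
  placing 1:i first → 252 extensions
total linear extensions = 462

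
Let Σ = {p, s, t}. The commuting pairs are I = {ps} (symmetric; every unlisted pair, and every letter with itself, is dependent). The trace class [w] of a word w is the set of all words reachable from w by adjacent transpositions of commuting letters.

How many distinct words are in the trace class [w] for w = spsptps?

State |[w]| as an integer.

12

#0=s has no predecessor
#1=p has no predecessor
#2=s depends on [0:s]
#3=p depends on [1:p]
#4=t depends on [2:s, 3:p]
#5=p depends on [4:t]
#6=s depends on [4:t]
sources: [0:s, 1:p]
N(rest) = Σ N(rest − s) over sources s of rest; N(one piece) = 1:
  size 1 → [5]=1  [6]=1
  size 2 → [5,6]=2
  size 3 → [4,5,6]=2
  size 4 → [2,4,5,6]=2  [3,4,5,6]=2
  size 5 → [0,2,4,5,6]=2  [1,3,4,5,6]=2  [2,3,4,5,6]=4
  first=0(s) contributes 6
  first=1(p) contributes 6
|[w]| = 12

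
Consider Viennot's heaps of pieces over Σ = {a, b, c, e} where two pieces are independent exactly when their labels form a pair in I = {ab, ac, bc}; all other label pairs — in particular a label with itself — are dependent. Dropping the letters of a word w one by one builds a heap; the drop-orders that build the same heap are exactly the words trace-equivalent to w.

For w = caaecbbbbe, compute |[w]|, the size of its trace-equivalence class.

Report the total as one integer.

15

drop 0:c onto floor
drop 1:a onto floor
drop 2:a onto {1:a}
drop 3:e onto {0:c, 2:a}
drop 4:c onto {3:e}
drop 5:b onto {3:e}
drop 6:b onto {5:b}
drop 7:b onto {6:b}
drop 8:b onto {7:b}
drop 9:e onto {4:c, 8:b}
ground layer = {0:c, 1:a}
drop-orders for the pieces not yet dropped (sum over which currently-grounded one goes next):
  1 to go: {9} 1
  2 to go: {4,9} 1  {8,9} 1
  3 to go: {4,8,9} 2  {7,8,9} 1
  4 to go: {4,7,8,9} 3  {6,7,8,9} 1
  5 to go: {4,6,7,8,9} 4  {5,6,7,8,9} 1
  6 to go: {4,5,6,7,8,9} 5
  7 to go: {3,4,5,6,7,8,9} 5
  8 to go: {0,3,4,5,6,7,8,9} 5  {2,3,4,5,6,7,8,9} 5
  if 0:c drops first: 5 orders
  if 1:a drops first: 10 orders
heap linearizations: 15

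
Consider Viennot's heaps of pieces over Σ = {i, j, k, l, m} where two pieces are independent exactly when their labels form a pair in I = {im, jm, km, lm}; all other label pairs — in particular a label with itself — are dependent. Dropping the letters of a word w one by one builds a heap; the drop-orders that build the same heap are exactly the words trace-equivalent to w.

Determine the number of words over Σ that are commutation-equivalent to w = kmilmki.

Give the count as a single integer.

#0=k has no predecessor
#1=m has no predecessor
#2=i depends on [0:k]
#3=l depends on [2:i]
#4=m depends on [1:m]
#5=k depends on [3:l]
#6=i depends on [5:k]
sources: [0:k, 1:m]
N(rest) = Σ N(rest − s) over sources s of rest; N(one piece) = 1:
  size 1 → [4]=1  [6]=1
  size 2 → [1,4]=1  [4,6]=2  [5,6]=1
  size 3 → [1,4,6]=3  [3,5,6]=1  [4,5,6]=3
  size 4 → [1,4,5,6]=6  [2,3,5,6]=1  [3,4,5,6]=4
  size 5 → [0,2,3,5,6]=1  [1,3,4,5,6]=10  [2,3,4,5,6]=5
  first=0(k) contributes 15
  first=1(m) contributes 6
|[w]| = 21

21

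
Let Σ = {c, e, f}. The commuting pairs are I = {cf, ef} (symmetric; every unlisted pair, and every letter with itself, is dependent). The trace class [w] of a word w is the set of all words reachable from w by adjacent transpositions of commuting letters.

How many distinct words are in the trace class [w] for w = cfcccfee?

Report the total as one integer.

28

piece 0:c — minimal
piece 1:f — minimal
piece 2:c rests on {0:c}
piece 3:c rests on {2:c}
piece 4:c rests on {3:c}
piece 5:f rests on {1:f}
piece 6:e rests on {4:c}
piece 7:e rests on {6:e}
minimal pieces: {0:c, 1:f}
ways to finish when only these pieces remain (= sum over removing one remaining piece with nothing left below it):
  1 left: {5}→1  {7}→1
  2 left: {1,5}→1  {5,7}→2  {6,7}→1
  3 left: {1,5,7}→3  {4,6,7}→1  {5,6,7}→3
  4 left: {1,5,6,7}→6  {3,4,6,7}→1  {4,5,6,7}→4
  5 left: {1,4,5,6,7}→10  {2,3,4,6,7}→1  {3,4,5,6,7}→5
  6 left: {0,2,3,4,6,7}→1  {1,3,4,5,6,7}→15  {2,3,4,5,6,7}→6
  placing 0:c first → 21 extensions
  placing 1:f first → 7 extensions
total linear extensions = 28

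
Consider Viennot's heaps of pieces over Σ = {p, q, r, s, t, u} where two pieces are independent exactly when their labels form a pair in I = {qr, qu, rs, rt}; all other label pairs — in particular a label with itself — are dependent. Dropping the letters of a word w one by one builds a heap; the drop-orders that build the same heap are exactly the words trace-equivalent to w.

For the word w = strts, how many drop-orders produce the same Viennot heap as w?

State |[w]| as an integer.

piece 0:s — minimal
piece 1:t rests on {0:s}
piece 2:r — minimal
piece 3:t rests on {1:t}
piece 4:s rests on {3:t}
minimal pieces: {0:s, 2:r}
ways to finish when only these pieces remain (= sum over removing one remaining piece with nothing left below it):
  1 left: {2}→1  {4}→1
  2 left: {2,4}→2  {3,4}→1
  3 left: {1,3,4}→1  {2,3,4}→3
  placing 0:s first → 4 extensions
  placing 2:r first → 1 extensions
total linear extensions = 5

5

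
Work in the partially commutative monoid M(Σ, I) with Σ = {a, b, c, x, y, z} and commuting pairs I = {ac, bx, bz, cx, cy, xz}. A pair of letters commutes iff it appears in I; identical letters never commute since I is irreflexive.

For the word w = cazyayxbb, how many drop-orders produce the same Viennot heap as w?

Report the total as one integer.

piece 0:c — minimal
piece 1:a — minimal
piece 2:z rests on {0:c, 1:a}
piece 3:y rests on {2:z}
piece 4:a rests on {3:y}
piece 5:y rests on {4:a}
piece 6:x rests on {5:y}
piece 7:b rests on {5:y}
piece 8:b rests on {7:b}
minimal pieces: {0:c, 1:a}
ways to finish when only these pieces remain (= sum over removing one remaining piece with nothing left below it):
  1 left: {6}→1  {8}→1
  2 left: {6,8}→2  {7,8}→1
  3 left: {6,7,8}→3
  4 left: {5,6,7,8}→3
  5 left: {4,5,6,7,8}→3
  6 left: {3,4,5,6,7,8}→3
  7 left: {2,3,4,5,6,7,8}→3
  placing 0:c first → 3 extensions
  placing 1:a first → 3 extensions
total linear extensions = 6

6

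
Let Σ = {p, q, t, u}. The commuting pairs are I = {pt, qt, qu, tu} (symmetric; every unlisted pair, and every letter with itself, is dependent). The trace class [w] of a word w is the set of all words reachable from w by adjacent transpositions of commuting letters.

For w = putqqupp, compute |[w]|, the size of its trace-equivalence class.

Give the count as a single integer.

48

drop 0:p onto floor
drop 1:u onto {0:p}
drop 2:t onto floor
drop 3:q onto {0:p}
drop 4:q onto {3:q}
drop 5:u onto {1:u}
drop 6:p onto {4:q, 5:u}
drop 7:p onto {6:p}
ground layer = {0:p, 2:t}
drop-orders for the pieces not yet dropped (sum over which currently-grounded one goes next):
  1 to go: {2} 1  {7} 1
  2 to go: {2,7} 2  {6,7} 1
  3 to go: {2,6,7} 3  {4,6,7} 1  {5,6,7} 1
  4 to go: {1,5,6,7} 1  {2,4,6,7} 4  {2,5,6,7} 4  {3,4,6,7} 1  {4,5,6,7} 2
  5 to go: {1,2,5,6,7} 5  {1,4,5,6,7} 3  {2,3,4,6,7} 5  {2,4,5,6,7} 10  {3,4,5,6,7} 3
  6 to go: {1,2,4,5,6,7} 18  {1,3,4,5,6,7} 6  {2,3,4,5,6,7} 18
  if 0:p drops first: 42 orders
  if 2:t drops first: 6 orders
heap linearizations: 48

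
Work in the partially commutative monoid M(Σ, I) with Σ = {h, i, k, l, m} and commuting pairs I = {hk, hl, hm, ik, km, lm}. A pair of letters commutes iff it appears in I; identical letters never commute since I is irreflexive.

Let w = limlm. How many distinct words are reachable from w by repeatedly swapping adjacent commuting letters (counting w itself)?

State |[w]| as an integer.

drop 0:l onto floor
drop 1:i onto {0:l}
drop 2:m onto {1:i}
drop 3:l onto {1:i}
drop 4:m onto {2:m}
ground layer = {0:l}
drop-orders for the pieces not yet dropped (sum over which currently-grounded one goes next):
  1 to go: {3} 1  {4} 1
  2 to go: {2,4} 1  {3,4} 2
  3 to go: {2,3,4} 3
  if 0:l drops first: 3 orders

3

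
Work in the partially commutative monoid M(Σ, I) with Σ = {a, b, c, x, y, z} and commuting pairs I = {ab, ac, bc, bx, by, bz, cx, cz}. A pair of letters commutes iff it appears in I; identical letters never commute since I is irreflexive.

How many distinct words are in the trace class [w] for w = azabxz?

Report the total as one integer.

6

0(a) covers ∅
1(z) covers 0:a
2(a) covers 1:z
3(b) covers ∅
4(x) covers 2:a
5(z) covers 4:x
floor of heap: 0:a, 3:b
completions by unplaced set U, small U first (add the entries for U minus each lowest piece of U):
  |U|=1: {3}:1  {5}:1
  |U|=2: {3,5}:2  {4,5}:1
  |U|=3: {2,4,5}:1  {3,4,5}:3
  |U|=4: {1,2,4,5}:1  {2,3,4,5}:4
  start at 0(a): 5
  start at 3(b): 1
sum over floor = 6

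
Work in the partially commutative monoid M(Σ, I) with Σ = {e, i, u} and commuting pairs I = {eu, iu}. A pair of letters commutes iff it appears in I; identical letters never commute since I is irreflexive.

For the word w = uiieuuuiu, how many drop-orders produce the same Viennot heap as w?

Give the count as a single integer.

drop 0:u onto floor
drop 1:i onto floor
drop 2:i onto {1:i}
drop 3:e onto {2:i}
drop 4:u onto {0:u}
drop 5:u onto {4:u}
drop 6:u onto {5:u}
drop 7:i onto {3:e}
drop 8:u onto {6:u}
ground layer = {0:u, 1:i}
drop-orders for the pieces not yet dropped (sum over which currently-grounded one goes next):
  1 to go: {7} 1  {8} 1
  2 to go: {3,7} 1  {6,8} 1  {7,8} 2
  3 to go: {2,3,7} 1  {3,7,8} 3  {5,6,8} 1  {6,7,8} 3
  4 to go: {1,2,3,7} 1  {2,3,7,8} 4  {3,6,7,8} 6  {4,5,6,8} 1  {5,6,7,8} 4
  5 to go: {0,4,5,6,8} 1  {1,2,3,7,8} 5  {2,3,6,7,8} 10  {3,5,6,7,8} 10  {4,5,6,7,8} 5
  6 to go: {0,4,5,6,7,8} 6  {1,2,3,6,7,8} 15  {2,3,5,6,7,8} 20  {3,4,5,6,7,8} 15
  7 to go: {0,3,4,5,6,7,8} 21  {1,2,3,5,6,7,8} 35  {2,3,4,5,6,7,8} 35
  if 0:u drops first: 70 orders
  if 1:i drops first: 56 orders
heap linearizations: 126

126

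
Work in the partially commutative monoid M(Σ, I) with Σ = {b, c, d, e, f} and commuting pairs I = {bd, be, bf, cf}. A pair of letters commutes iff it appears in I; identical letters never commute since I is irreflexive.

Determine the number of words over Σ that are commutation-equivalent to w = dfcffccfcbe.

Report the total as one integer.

196

#0=d has no predecessor
#1=f depends on [0:d]
#2=c depends on [0:d]
#3=f depends on [1:f]
#4=f depends on [3:f]
#5=c depends on [2:c]
#6=c depends on [5:c]
#7=f depends on [4:f]
#8=c depends on [6:c]
#9=b depends on [8:c]
#10=e depends on [7:f, 8:c]
sources: [0:d]
N(rest) = Σ N(rest − s) over sources s of rest; N(one piece) = 1:
  size 1 → [9]=1  [10]=1
  size 2 → [7,10]=1  [9,10]=2
  size 3 → [4,7,10]=1  [7,9,10]=3  [8,9,10]=2
  size 4 → [3,4,7,10]=1  [4,7,9,10]=4  [6,8,9,10]=2  [7,8,9,10]=5
  size 5 → [1,3,4,7,10]=1  [3,4,7,9,10]=5  [4,7,8,9,10]=9  [5,6,8,9,10]=2  [6,7,8,9,10]=7
  size 6 → [1,3,4,7,9,10]=6  [2,5,6,8,9,10]=2  [3,4,7,8,9,10]=14  [4,6,7,8,9,10]=16  [5,6,7,8,9,10]=9
  size 7 → [1,3,4,7,8,9,10]=20  [2,5,6,7,8,9,10]=11  [3,4,6,7,8,9,10]=30  [4,5,6,7,8,9,10]=25
  size 8 → [1,3,4,6,7,8,9,10]=50  [2,4,5,6,7,8,9,10]=36  [3,4,5,6,7,8,9,10]=55
  size 9 → [1,3,4,5,6,7,8,9,10]=105  [2,3,4,5,6,7,8,9,10]=91
  first=0(d) contributes 196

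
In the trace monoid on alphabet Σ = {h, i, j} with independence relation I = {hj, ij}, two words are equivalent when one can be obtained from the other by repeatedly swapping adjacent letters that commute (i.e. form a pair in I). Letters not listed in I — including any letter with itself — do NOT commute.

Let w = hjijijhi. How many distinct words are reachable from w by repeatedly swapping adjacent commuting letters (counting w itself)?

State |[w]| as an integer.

0(h) covers ∅
1(j) covers ∅
2(i) covers 0:h
3(j) covers 1:j
4(i) covers 2:i
5(j) covers 3:j
6(h) covers 4:i
7(i) covers 6:h
floor of heap: 0:h, 1:j
completions by unplaced set U, small U first (add the entries for U minus each lowest piece of U):
  |U|=1: {5}:1  {7}:1
  |U|=2: {3,5}:1  {5,7}:2  {6,7}:1
  |U|=3: {1,3,5}:1  {3,5,7}:3  {4,6,7}:1  {5,6,7}:3
  |U|=4: {1,3,5,7}:4  {2,4,6,7}:1  {3,5,6,7}:6  {4,5,6,7}:4
  |U|=5: {0,2,4,6,7}:1  {1,3,5,6,7}:10  {2,4,5,6,7}:5  {3,4,5,6,7}:10
  |U|=6: {0,2,4,5,6,7}:6  {1,3,4,5,6,7}:20  {2,3,4,5,6,7}:15
  start at 0(h): 35
  start at 1(j): 21
sum over floor = 56

56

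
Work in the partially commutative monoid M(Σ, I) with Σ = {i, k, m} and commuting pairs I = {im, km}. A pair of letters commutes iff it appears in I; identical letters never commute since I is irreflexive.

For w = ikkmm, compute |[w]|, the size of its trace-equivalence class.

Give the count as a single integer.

10

piece 0:i — minimal
piece 1:k rests on {0:i}
piece 2:k rests on {1:k}
piece 3:m — minimal
piece 4:m rests on {3:m}
minimal pieces: {0:i, 3:m}
ways to finish when only these pieces remain (= sum over removing one remaining piece with nothing left below it):
  1 left: {2}→1  {4}→1
  2 left: {1,2}→1  {2,4}→2  {3,4}→1
  3 left: {0,1,2}→1  {1,2,4}→3  {2,3,4}→3
  placing 0:i first → 6 extensions
  placing 3:m first → 4 extensions
total linear extensions = 10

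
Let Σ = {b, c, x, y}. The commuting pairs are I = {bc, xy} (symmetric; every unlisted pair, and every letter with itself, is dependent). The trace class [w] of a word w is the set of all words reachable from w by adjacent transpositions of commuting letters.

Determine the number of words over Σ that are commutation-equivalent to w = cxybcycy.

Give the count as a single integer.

4

0(c) covers ∅
1(x) covers 0:c
2(y) covers 0:c
3(b) covers 1:x, 2:y
4(c) covers 1:x, 2:y
5(y) covers 3:b, 4:c
6(c) covers 5:y
7(y) covers 6:c
floor of heap: 0:c
completions by unplaced set U, small U first (add the entries for U minus each lowest piece of U):
  |U|=1: {7}:1
  |U|=2: {6,7}:1
  |U|=3: {5,6,7}:1
  |U|=4: {3,5,6,7}:1  {4,5,6,7}:1
  |U|=5: {3,4,5,6,7}:2
  |U|=6: {1,3,4,5,6,7}:2  {2,3,4,5,6,7}:2
  start at 0(c): 4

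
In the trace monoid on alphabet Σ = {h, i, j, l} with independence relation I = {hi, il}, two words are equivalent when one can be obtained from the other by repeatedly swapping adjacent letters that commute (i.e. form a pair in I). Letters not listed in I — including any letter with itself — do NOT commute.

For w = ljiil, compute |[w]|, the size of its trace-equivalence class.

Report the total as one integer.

3

drop 0:l onto floor
drop 1:j onto {0:l}
drop 2:i onto {1:j}
drop 3:i onto {2:i}
drop 4:l onto {1:j}
ground layer = {0:l}
drop-orders for the pieces not yet dropped (sum over which currently-grounded one goes next):
  1 to go: {3} 1  {4} 1
  2 to go: {2,3} 1  {3,4} 2
  3 to go: {2,3,4} 3
  if 0:l drops first: 3 orders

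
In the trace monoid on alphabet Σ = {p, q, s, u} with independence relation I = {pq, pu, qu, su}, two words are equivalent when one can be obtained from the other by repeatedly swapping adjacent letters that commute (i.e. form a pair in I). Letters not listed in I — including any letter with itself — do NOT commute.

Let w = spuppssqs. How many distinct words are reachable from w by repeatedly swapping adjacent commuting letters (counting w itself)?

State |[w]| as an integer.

0(s) covers ∅
1(p) covers 0:s
2(u) covers ∅
3(p) covers 1:p
4(p) covers 3:p
5(s) covers 4:p
6(s) covers 5:s
7(q) covers 6:s
8(s) covers 7:q
floor of heap: 0:s, 2:u
completions by unplaced set U, small U first (add the entries for U minus each lowest piece of U):
  |U|=1: {2}:1  {8}:1
  |U|=2: {2,8}:2  {7,8}:1
  |U|=3: {2,7,8}:3  {6,7,8}:1
  |U|=4: {2,6,7,8}:4  {5,6,7,8}:1
  |U|=5: {2,5,6,7,8}:5  {4,5,6,7,8}:1
  |U|=6: {2,4,5,6,7,8}:6  {3,4,5,6,7,8}:1
  |U|=7: {1,3,4,5,6,7,8}:1  {2,3,4,5,6,7,8}:7
  start at 0(s): 8
  start at 2(u): 1
sum over floor = 9

9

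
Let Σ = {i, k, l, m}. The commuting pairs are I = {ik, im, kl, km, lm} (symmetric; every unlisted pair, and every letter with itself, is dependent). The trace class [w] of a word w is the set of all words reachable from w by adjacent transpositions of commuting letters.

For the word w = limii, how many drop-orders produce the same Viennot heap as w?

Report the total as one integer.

piece 0:l — minimal
piece 1:i rests on {0:l}
piece 2:m — minimal
piece 3:i rests on {1:i}
piece 4:i rests on {3:i}
minimal pieces: {0:l, 2:m}
ways to finish when only these pieces remain (= sum over removing one remaining piece with nothing left below it):
  1 left: {2}→1  {4}→1
  2 left: {2,4}→2  {3,4}→1
  3 left: {1,3,4}→1  {2,3,4}→3
  placing 0:l first → 4 extensions
  placing 2:m first → 1 extensions
total linear extensions = 5

5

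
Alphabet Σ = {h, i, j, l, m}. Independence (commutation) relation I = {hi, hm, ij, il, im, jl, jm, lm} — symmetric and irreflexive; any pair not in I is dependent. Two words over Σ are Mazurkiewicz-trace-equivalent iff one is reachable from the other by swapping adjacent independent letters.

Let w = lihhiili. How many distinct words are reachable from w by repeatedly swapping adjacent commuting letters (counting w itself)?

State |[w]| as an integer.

70

drop 0:l onto floor
drop 1:i onto floor
drop 2:h onto {0:l}
drop 3:h onto {2:h}
drop 4:i onto {1:i}
drop 5:i onto {4:i}
drop 6:l onto {3:h}
drop 7:i onto {5:i}
ground layer = {0:l, 1:i}
drop-orders for the pieces not yet dropped (sum over which currently-grounded one goes next):
  1 to go: {6} 1  {7} 1
  2 to go: {3,6} 1  {5,7} 1  {6,7} 2
  3 to go: {2,3,6} 1  {3,6,7} 3  {4,5,7} 1  {5,6,7} 3
  4 to go: {0,2,3,6} 1  {1,4,5,7} 1  {2,3,6,7} 4  {3,5,6,7} 6  {4,5,6,7} 4
  5 to go: {0,2,3,6,7} 5  {1,4,5,6,7} 5  {2,3,5,6,7} 10  {3,4,5,6,7} 10
  6 to go: {0,2,3,5,6,7} 15  {1,3,4,5,6,7} 15  {2,3,4,5,6,7} 20
  if 0:l drops first: 35 orders
  if 1:i drops first: 35 orders
heap linearizations: 70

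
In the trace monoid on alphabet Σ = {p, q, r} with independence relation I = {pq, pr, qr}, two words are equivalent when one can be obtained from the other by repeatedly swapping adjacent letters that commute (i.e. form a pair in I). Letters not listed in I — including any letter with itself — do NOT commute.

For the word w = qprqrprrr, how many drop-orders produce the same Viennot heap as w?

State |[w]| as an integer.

0(q) covers ∅
1(p) covers ∅
2(r) covers ∅
3(q) covers 0:q
4(r) covers 2:r
5(p) covers 1:p
6(r) covers 4:r
7(r) covers 6:r
8(r) covers 7:r
floor of heap: 0:q, 1:p, 2:r
completions by unplaced set U, small U first (add the entries for U minus each lowest piece of U):
  |U|=1: {3}:1  {5}:1  {8}:1
  |U|=2: {0,3}:1  {1,5}:1  {3,5}:2  {3,8}:2  {5,8}:2  {7,8}:1
  |U|=3: {0,3,5}:3  {0,3,8}:3  {1,3,5}:3  {1,5,8}:3  {3,5,8}:6  {3,7,8}:3  {5,7,8}:3  {6,7,8}:1
  |U|=4: {0,1,3,5}:6  {0,3,5,8}:12  {0,3,7,8}:6  {1,3,5,8}:12  {1,5,7,8}:6  {3,5,7,8}:12  {3,6,7,8}:4  {4,6,7,8}:1  {5,6,7,8}:4
  |U|=5: {0,1,3,5,8}:30  {0,3,5,7,8}:30  {0,3,6,7,8}:10  {1,3,5,7,8}:30  {1,5,6,7,8}:10  {2,4,6,7,8}:1  {3,4,6,7,8}:5  {3,5,6,7,8}:20  {4,5,6,7,8}:5
  |U|=6: {0,1,3,5,7,8}:90  {0,3,4,6,7,8}:15  {0,3,5,6,7,8}:60  {1,3,5,6,7,8}:60  {1,4,5,6,7,8}:15  {2,3,4,6,7,8}:6  {2,4,5,6,7,8}:6  {3,4,5,6,7,8}:30
  |U|=7: {0,1,3,5,6,7,8}:210  {0,2,3,4,6,7,8}:21  {0,3,4,5,6,7,8}:105  {1,2,4,5,6,7,8}:21  {1,3,4,5,6,7,8}:105  {2,3,4,5,6,7,8}:42
  start at 0(q): 168
  start at 1(p): 168
  start at 2(r): 420
sum over floor = 756

756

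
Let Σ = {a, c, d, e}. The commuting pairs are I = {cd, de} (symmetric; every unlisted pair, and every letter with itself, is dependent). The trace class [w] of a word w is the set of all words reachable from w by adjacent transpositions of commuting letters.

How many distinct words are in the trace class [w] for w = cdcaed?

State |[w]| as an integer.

piece 0:c — minimal
piece 1:d — minimal
piece 2:c rests on {0:c}
piece 3:a rests on {1:d, 2:c}
piece 4:e rests on {3:a}
piece 5:d rests on {3:a}
minimal pieces: {0:c, 1:d}
ways to finish when only these pieces remain (= sum over removing one remaining piece with nothing left below it):
  1 left: {4}→1  {5}→1
  2 left: {4,5}→2
  3 left: {3,4,5}→2
  4 left: {1,3,4,5}→2  {2,3,4,5}→2
  placing 0:c first → 4 extensions
  placing 1:d first → 2 extensions
total linear extensions = 6

6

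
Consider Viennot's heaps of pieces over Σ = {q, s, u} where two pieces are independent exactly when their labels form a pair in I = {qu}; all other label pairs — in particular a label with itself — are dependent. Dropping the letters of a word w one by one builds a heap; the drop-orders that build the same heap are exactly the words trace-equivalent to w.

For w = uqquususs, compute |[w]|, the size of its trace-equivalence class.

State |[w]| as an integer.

10

drop 0:u onto floor
drop 1:q onto floor
drop 2:q onto {1:q}
drop 3:u onto {0:u}
drop 4:u onto {3:u}
drop 5:s onto {2:q, 4:u}
drop 6:u onto {5:s}
drop 7:s onto {6:u}
drop 8:s onto {7:s}
ground layer = {0:u, 1:q}
drop-orders for the pieces not yet dropped (sum over which currently-grounded one goes next):
  1 to go: {8} 1
  2 to go: {7,8} 1
  3 to go: {6,7,8} 1
  4 to go: {5,6,7,8} 1
  5 to go: {2,5,6,7,8} 1  {4,5,6,7,8} 1
  6 to go: {1,2,5,6,7,8} 1  {2,4,5,6,7,8} 2  {3,4,5,6,7,8} 1
  7 to go: {0,3,4,5,6,7,8} 1  {1,2,4,5,6,7,8} 3  {2,3,4,5,6,7,8} 3
  if 0:u drops first: 6 orders
  if 1:q drops first: 4 orders
heap linearizations: 10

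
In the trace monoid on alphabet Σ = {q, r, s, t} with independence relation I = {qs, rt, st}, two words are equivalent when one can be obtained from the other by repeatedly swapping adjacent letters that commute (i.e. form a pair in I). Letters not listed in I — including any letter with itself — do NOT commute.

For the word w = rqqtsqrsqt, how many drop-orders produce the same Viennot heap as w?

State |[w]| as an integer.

15

#0=r has no predecessor
#1=q depends on [0:r]
#2=q depends on [1:q]
#3=t depends on [2:q]
#4=s depends on [0:r]
#5=q depends on [3:t]
#6=r depends on [4:s, 5:q]
#7=s depends on [6:r]
#8=q depends on [6:r]
#9=t depends on [8:q]
sources: [0:r]
N(rest) = Σ N(rest − s) over sources s of rest; N(one piece) = 1:
  size 1 → [7]=1  [9]=1
  size 2 → [7,9]=2  [8,9]=1
  size 3 → [7,8,9]=3
  size 4 → [6,7,8,9]=3
  size 5 → [4,6,7,8,9]=3  [5,6,7,8,9]=3
  size 6 → [3,5,6,7,8,9]=3  [4,5,6,7,8,9]=6
  size 7 → [2,3,5,6,7,8,9]=3  [3,4,5,6,7,8,9]=9
  size 8 → [1,2,3,5,6,7,8,9]=3  [2,3,4,5,6,7,8,9]=12
  first=0(r) contributes 15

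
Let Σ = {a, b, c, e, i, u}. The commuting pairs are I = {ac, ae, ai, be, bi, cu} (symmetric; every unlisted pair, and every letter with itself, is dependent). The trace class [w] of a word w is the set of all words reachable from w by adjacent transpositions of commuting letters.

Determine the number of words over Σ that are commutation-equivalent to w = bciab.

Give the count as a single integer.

5

drop 0:b onto floor
drop 1:c onto {0:b}
drop 2:i onto {1:c}
drop 3:a onto {0:b}
drop 4:b onto {1:c, 3:a}
ground layer = {0:b}
drop-orders for the pieces not yet dropped (sum over which currently-grounded one goes next):
  1 to go: {2} 1  {4} 1
  2 to go: {2,4} 2  {3,4} 1
  3 to go: {1,2,4} 2  {2,3,4} 3
  if 0:b drops first: 5 orders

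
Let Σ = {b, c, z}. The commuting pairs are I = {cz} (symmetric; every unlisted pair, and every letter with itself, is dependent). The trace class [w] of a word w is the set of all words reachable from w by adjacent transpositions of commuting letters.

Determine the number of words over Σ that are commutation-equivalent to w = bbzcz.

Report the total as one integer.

drop 0:b onto floor
drop 1:b onto {0:b}
drop 2:z onto {1:b}
drop 3:c onto {1:b}
drop 4:z onto {2:z}
ground layer = {0:b}
drop-orders for the pieces not yet dropped (sum over which currently-grounded one goes next):
  1 to go: {3} 1  {4} 1
  2 to go: {2,4} 1  {3,4} 2
  3 to go: {2,3,4} 3
  if 0:b drops first: 3 orders

3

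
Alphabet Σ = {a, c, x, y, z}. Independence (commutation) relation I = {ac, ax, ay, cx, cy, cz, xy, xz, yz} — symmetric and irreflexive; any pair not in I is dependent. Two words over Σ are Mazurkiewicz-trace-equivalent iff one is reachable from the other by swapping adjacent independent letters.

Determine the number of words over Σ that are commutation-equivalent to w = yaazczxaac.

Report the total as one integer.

2520

drop 0:y onto floor
drop 1:a onto floor
drop 2:a onto {1:a}
drop 3:z onto {2:a}
drop 4:c onto floor
drop 5:z onto {3:z}
drop 6:x onto floor
drop 7:a onto {5:z}
drop 8:a onto {7:a}
drop 9:c onto {4:c}
ground layer = {0:y, 1:a, 4:c, 6:x}
drop-orders for the pieces not yet dropped (sum over which currently-grounded one goes next):
  1 to go: {0} 1  {6} 1  {8} 1  {9} 1
  2 to go: {0,6} 2  {0,8} 2  {0,9} 2  {4,9} 1  {6,8} 2  {6,9} 2  {7,8} 1  {8,9} 2
  3 to go: {0,4,9} 3  {0,6,8} 6  {0,6,9} 6  {0,7,8} 3  {0,8,9} 6  {4,6,9} 3  {4,8,9} 3  {5,7,8} 1  {6,7,8} 3  {6,8,9} 6  {7,8,9} 3
  4 to go: {0,4,6,9} 12  {0,4,8,9} 12  {0,5,7,8} 4  {0,6,7,8} 12  {0,6,8,9} 24  {0,7,8,9} 12  {3,5,7,8} 1  {4,6,8,9} 12  {4,7,8,9} 6  {5,6,7,8} 4  {5,7,8,9} 4  {6,7,8,9} 12
  5 to go: {0,3,5,7,8} 5  {0,4,6,8,9} 60  {0,4,7,8,9} 30  {0,5,6,7,8} 20  {0,5,7,8,9} 20  {0,6,7,8,9} 60  {2,3,5,7,8} 1  {3,5,6,7,8} 5  {3,5,7,8,9} 5  {4,5,7,8,9} 10  {4,6,7,8,9} 30  {5,6,7,8,9} 20
  6 to go: {0,2,3,5,7,8} 6  {0,3,5,6,7,8} 30  {0,3,5,7,8,9} 30  {0,4,5,7,8,9} 60  {0,4,6,7,8,9} 180  {0,5,6,7,8,9} 120  {1,2,3,5,7,8} 1  {2,3,5,6,7,8} 6  {2,3,5,7,8,9} 6  {3,4,5,7,8,9} 15  {3,5,6,7,8,9} 30  {4,5,6,7,8,9} 60
  7 to go: {0,1,2,3,5,7,8} 7  {0,2,3,5,6,7,8} 42  {0,2,3,5,7,8,9} 42  {0,3,4,5,7,8,9} 105  {0,3,5,6,7,8,9} 210  {0,4,5,6,7,8,9} 420  {1,2,3,5,6,7,8} 7  {1,2,3,5,7,8,9} 7  {2,3,4,5,7,8,9} 21  {2,3,5,6,7,8,9} 42  {3,4,5,6,7,8,9} 105
  8 to go: {0,1,2,3,5,6,7,8} 56  {0,1,2,3,5,7,8,9} 56  {0,2,3,4,5,7,8,9} 168  {0,2,3,5,6,7,8,9} 336  {0,3,4,5,6,7,8,9} 840  {1,2,3,4,5,7,8,9} 28  {1,2,3,5,6,7,8,9} 56  {2,3,4,5,6,7,8,9} 168
  if 0:y drops first: 252 orders
  if 1:a drops first: 1512 orders
  if 4:c drops first: 504 orders
  if 6:x drops first: 252 orders
heap linearizations: 2520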